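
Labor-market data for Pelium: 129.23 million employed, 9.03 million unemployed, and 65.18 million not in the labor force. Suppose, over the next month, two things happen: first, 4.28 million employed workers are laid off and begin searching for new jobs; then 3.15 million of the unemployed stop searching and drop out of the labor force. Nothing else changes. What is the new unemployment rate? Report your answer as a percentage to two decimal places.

New unemployment rate ≈ 7.52%.

Initially, labor force = 129.23 + 9.03 = 138.26 million, so u = 9.03/138.26 = 6.53%.
After the first change, employed falls and unemployed rises by 4.28; labor force unchanged → E = 124.95, U = 13.31, labor force = 138.26 million.
After the second change, unemployed and labor force both fall by 3.15 → E = 124.95, U = 10.16, labor force = 135.11 million.
New unemployment rate = 10.16 / 135.11 = 7.52%.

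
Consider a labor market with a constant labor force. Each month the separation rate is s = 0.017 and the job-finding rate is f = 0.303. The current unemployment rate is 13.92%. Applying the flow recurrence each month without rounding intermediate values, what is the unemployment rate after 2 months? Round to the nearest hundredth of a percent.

Unemployment rate after two months ≈ 9.29%.

With a fixed labor force, u_{t+1} = u_t + s·(1−u_t) − f·u_t = u_t·(1−s−f) + s.
Here 1−s−f = 0.680 and s = 0.017.
u_1 = 0.139200 × 0.680 + 0.017 = 0.111656.
u_2 = 0.111656 × 0.680 + 0.017 = 0.092926.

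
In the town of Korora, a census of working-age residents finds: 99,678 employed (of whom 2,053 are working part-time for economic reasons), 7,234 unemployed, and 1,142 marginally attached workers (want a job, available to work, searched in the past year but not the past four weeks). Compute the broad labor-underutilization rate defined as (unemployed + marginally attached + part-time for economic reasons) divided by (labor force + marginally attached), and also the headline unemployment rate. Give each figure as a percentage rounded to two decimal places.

Broad underutilization rate ≈ 9.65%; headline unemployment rate ≈ 6.77%.

Labor force = 99,678 + 7,234 = 106,912.
Numerator = 7,234 + 1,142 + 2,053 = 10,429.
Denominator = 106,912 + 1,142 = 108,054.
Broad rate = 10,429 / 108,054 = 9.65%.
Headline unemployment rate = 7,234 / 106,912 = 6.77%.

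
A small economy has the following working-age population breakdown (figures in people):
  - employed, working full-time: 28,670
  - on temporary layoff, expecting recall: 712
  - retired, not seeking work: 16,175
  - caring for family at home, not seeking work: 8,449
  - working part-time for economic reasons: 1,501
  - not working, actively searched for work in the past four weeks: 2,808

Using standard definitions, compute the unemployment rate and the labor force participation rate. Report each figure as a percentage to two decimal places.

Employed = 28,670 + 1,501 = 30,171 (anyone who worked, including part-time for economic reasons, counts as employed).
Unemployed = 712 + 2,808 = 3,520 (jobless and actively searching, or on temporary layoff).
Labor force = 30,171 + 3,520 = 33,691.
Not in labor force = 16,175 + 8,449 = 24,624 (those not working and not actively searching are outside the labor force).
Civilian working-age population = 33,691 + 24,624 = 58,315.
Unemployment rate = 3,520 / 33,691 = 10.45%.
Labor force participation rate = 33,691 / 58,315 = 57.77%.

Unemployment rate ≈ 10.45%; labor force participation rate ≈ 57.77%.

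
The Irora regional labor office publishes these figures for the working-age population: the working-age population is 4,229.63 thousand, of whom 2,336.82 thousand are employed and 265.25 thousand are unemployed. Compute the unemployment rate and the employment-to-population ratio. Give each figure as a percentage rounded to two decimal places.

Labor force = employed + unemployed = 2,336.82 + 265.25 = 2,602.07 thousand.
Unemployment rate = 265.25 / 2,602.07 = 10.19%.
Employment-population ratio = 2,336.82 / 4,229.63 = 55.25%.

Unemployment rate ≈ 10.19%; employment-population ratio ≈ 55.25%.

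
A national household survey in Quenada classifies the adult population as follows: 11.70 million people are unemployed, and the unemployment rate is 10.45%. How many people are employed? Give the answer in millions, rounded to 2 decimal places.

Labor force = U / u = 11.70 / 0.1045 ≈ 111.96 million.
Employed = labor force − unemployed = 111.96 − 11.70 = 100.26 million.

About 100.26 million are employed.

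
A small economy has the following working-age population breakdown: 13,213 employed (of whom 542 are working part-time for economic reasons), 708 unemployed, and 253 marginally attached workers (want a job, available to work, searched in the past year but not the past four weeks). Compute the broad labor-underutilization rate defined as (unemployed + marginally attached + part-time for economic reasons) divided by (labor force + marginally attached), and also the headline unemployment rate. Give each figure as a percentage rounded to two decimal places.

Broad underutilization rate ≈ 10.60%; headline unemployment rate ≈ 5.09%.

Labor force = 13,213 + 708 = 13,921.
Numerator = 708 + 253 + 542 = 1,503.
Denominator = 13,921 + 253 = 14,174.
Broad rate = 1,503 / 14,174 = 10.60%.
Headline unemployment rate = 708 / 13,921 = 5.09%.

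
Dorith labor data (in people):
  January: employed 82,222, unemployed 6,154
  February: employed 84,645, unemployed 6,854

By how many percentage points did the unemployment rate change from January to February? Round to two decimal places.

The unemployment rate changed by +0.53 percentage points.

January: labor force = 82,222 + 6,154 = 88,376; u = 6,154/88,376 = 6.96%.
February: labor force = 84,645 + 6,854 = 91,499; u = 6,854/91,499 = 7.49%.
Change = 7.49% − 6.96% = +0.53 pp.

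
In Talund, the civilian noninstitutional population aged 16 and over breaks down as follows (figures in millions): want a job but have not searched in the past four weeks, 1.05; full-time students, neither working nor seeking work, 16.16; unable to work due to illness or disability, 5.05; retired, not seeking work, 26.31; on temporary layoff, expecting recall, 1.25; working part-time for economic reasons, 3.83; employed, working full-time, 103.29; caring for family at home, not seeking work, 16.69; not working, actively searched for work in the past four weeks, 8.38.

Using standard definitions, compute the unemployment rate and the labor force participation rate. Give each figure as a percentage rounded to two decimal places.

Unemployment rate ≈ 8.25%; labor force participation rate ≈ 64.14%.

Employed = 3.83 + 103.29 = 107.12 million (anyone who worked, including part-time for economic reasons, counts as employed).
Unemployed = 1.25 + 8.38 = 9.63 million (jobless and actively searching, or on temporary layoff).
Labor force = 107.12 + 9.63 = 116.75 million.
Not in labor force = 1.05 + 16.16 + 5.05 + 26.31 + 16.69 = 65.26 million (those not working and not actively searching are outside the labor force — including those who want a job but have given up searching).
Civilian working-age population = 116.75 + 65.26 = 182.01 million.
Unemployment rate = 9.63 / 116.75 = 8.25%.
Labor force participation rate = 116.75 / 182.01 = 64.14%.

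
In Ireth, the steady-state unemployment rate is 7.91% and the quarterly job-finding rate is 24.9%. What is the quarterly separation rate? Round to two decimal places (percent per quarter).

Separation rate ≈ 2.14% per quarter.

From u* = s/(s+f): s = u·f/(1−u).
s = 0.0791 × 24.9 / (1 − 0.0791) = 1.9696 / 0.9209 ≈ 2.14% per quarter.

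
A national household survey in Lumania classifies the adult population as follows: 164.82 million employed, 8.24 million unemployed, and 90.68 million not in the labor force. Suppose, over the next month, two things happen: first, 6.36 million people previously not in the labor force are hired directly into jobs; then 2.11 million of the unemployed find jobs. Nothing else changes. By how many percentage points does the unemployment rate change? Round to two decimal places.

The unemployment rate changes by −1.34 percentage points.

Initially, labor force = 164.82 + 8.24 = 173.06 million, so u = 8.24/173.06 = 4.76%.
After the first change, employed and labor force both rise by 6.36; unemployed unchanged → E = 171.18, U = 8.24, labor force = 179.42 million.
After the second change, unemployed falls and employed rises by 2.11; labor force unchanged → E = 173.29, U = 6.13, labor force = 179.42 million.
New unemployment rate = 6.13 / 179.42 = 3.42%.
Change = 3.42% − 4.76% = −1.34 percentage points.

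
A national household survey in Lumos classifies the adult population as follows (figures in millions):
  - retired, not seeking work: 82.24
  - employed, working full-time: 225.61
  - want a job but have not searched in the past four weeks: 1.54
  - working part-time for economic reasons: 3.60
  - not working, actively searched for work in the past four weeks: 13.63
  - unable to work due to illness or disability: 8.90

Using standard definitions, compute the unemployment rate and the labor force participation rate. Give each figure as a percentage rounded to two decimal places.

Employed = 225.61 + 3.60 = 229.21 million (anyone who worked, including part-time for economic reasons, counts as employed).
Unemployed = 13.63 million.
Labor force = 229.21 + 13.63 = 242.84 million.
Not in labor force = 82.24 + 1.54 + 8.90 = 92.68 million (those not working and not actively searching are outside the labor force — including those who want a job but have given up searching).
Civilian working-age population = 242.84 + 92.68 = 335.52 million.
Unemployment rate = 13.63 / 242.84 = 5.61%.
Labor force participation rate = 242.84 / 335.52 = 72.38%.

Unemployment rate ≈ 5.61%; labor force participation rate ≈ 72.38%.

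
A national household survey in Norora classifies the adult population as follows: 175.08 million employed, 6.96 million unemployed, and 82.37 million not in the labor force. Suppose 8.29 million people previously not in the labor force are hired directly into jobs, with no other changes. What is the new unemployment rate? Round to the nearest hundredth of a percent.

New unemployment rate ≈ 3.66%.

Initially, labor force = 175.08 + 6.96 = 182.04 million, so u = 6.96/182.04 = 3.82%.
After the change, employed and labor force both rise by 8.29; unemployed unchanged → E = 183.37, U = 6.96, labor force = 190.33 million.
New unemployment rate = 6.96 / 190.33 = 3.66%.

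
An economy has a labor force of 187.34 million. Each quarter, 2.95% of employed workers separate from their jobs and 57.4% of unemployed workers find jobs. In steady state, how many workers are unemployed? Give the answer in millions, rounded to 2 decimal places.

About 9.16 million are unemployed in steady state.

Steady-state unemployment rate u* = s/(s+f) = 2.95/(2.95+57.4) = 0.048882.
Unemployed = u* × labor force = 0.048882 × 187.34 ≈ 9.16 million.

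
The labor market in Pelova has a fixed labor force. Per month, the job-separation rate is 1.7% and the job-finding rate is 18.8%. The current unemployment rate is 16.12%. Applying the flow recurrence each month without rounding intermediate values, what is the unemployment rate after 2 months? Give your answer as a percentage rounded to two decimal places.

Unemployment rate after two months ≈ 13.24%.

With a fixed labor force, u_{t+1} = u_t + s·(1−u_t) − f·u_t = u_t·(1−s−f) + s.
Here 1−s−f = 0.795 and s = 0.017.
u_1 = 0.161200 × 0.795 + 0.017 = 0.145154.
u_2 = 0.145154 × 0.795 + 0.017 = 0.132397.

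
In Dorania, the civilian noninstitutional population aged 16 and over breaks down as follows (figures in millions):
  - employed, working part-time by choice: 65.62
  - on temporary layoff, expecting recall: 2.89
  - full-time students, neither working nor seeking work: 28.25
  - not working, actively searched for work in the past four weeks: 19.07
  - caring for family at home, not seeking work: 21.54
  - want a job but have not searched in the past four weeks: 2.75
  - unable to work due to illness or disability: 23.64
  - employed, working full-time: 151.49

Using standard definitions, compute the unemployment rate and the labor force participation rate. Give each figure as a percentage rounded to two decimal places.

Unemployment rate ≈ 9.19%; labor force participation rate ≈ 75.84%.

Employed = 65.62 + 151.49 = 217.11 million.
Unemployed = 2.89 + 19.07 = 21.96 million (jobless and actively searching, or on temporary layoff).
Labor force = 217.11 + 21.96 = 239.07 million.
Not in labor force = 28.25 + 21.54 + 2.75 + 23.64 = 76.18 million (those not working and not actively searching are outside the labor force — including those who want a job but have given up searching).
Civilian working-age population = 239.07 + 76.18 = 315.25 million.
Unemployment rate = 21.96 / 239.07 = 9.19%.
Labor force participation rate = 239.07 / 315.25 = 75.84%.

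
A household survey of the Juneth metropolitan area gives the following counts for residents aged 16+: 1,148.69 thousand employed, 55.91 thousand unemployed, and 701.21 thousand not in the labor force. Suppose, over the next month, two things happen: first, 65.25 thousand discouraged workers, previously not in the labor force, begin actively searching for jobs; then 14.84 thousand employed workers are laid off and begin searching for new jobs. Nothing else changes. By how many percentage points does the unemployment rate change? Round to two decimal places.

Initially, labor force = 1,148.69 + 55.91 = 1,204.60 thousand, so u = 55.91/1,204.60 = 4.64%.
After the first change, unemployed and labor force both rise by 65.25 → E = 1,148.69, U = 121.16, labor force = 1,269.85 thousand.
After the second change, employed falls and unemployed rises by 14.84; labor force unchanged → E = 1,133.85, U = 136.00, labor force = 1,269.85 thousand.
New unemployment rate = 136.00 / 1,269.85 = 10.71%.
Change = 10.71% − 4.64% = +6.07 percentage points.

The unemployment rate changes by +6.07 percentage points.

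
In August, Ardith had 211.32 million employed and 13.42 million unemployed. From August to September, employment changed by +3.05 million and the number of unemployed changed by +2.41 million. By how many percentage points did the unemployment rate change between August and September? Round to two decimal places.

August: labor force = 211.32 + 13.42 = 224.74; u = 13.42/224.74 = 5.97%.
September: labor force = 214.37 + 15.83 = 230.20; u = 15.83/230.20 = 6.88%.
Change = 6.88% − 5.97% = +0.91 pp.

The unemployment rate changed by +0.91 percentage points.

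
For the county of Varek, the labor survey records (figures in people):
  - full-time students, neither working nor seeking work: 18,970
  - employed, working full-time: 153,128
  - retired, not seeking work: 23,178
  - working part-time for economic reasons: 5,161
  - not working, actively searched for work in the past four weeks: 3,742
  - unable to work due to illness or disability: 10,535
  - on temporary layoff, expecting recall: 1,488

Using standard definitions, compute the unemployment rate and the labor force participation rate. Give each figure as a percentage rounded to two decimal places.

Unemployment rate ≈ 3.20%; labor force participation rate ≈ 75.63%.

Employed = 153,128 + 5,161 = 158,289 (anyone who worked, including part-time for economic reasons, counts as employed).
Unemployed = 3,742 + 1,488 = 5,230 (jobless and actively searching, or on temporary layoff).
Labor force = 158,289 + 5,230 = 163,519.
Not in labor force = 18,970 + 23,178 + 10,535 = 52,683 (those not working and not actively searching are outside the labor force).
Civilian working-age population = 163,519 + 52,683 = 216,202.
Unemployment rate = 5,230 / 163,519 = 3.20%.
Labor force participation rate = 163,519 / 216,202 = 75.63%.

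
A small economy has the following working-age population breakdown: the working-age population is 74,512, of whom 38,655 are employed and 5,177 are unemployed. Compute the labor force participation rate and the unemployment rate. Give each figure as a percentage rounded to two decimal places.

Labor force participation rate ≈ 58.83%; unemployment rate ≈ 11.81%.

Labor force = employed + unemployed = 38,655 + 5,177 = 43,832.
Unemployment rate = 5,177 / 43,832 = 11.81%.
Labor force participation rate = 43,832 / 74,512 = 58.83%.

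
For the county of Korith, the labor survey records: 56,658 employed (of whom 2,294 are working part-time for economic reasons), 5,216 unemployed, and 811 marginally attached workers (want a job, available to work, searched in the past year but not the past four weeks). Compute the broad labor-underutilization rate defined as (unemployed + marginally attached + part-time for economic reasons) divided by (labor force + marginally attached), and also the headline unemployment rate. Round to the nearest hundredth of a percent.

Labor force = 56,658 + 5,216 = 61,874.
Numerator = 5,216 + 811 + 2,294 = 8,321.
Denominator = 61,874 + 811 = 62,685.
Broad rate = 8,321 / 62,685 = 13.27%.
Headline unemployment rate = 5,216 / 61,874 = 8.43%.

Broad underutilization rate ≈ 13.27%; headline unemployment rate ≈ 8.43%.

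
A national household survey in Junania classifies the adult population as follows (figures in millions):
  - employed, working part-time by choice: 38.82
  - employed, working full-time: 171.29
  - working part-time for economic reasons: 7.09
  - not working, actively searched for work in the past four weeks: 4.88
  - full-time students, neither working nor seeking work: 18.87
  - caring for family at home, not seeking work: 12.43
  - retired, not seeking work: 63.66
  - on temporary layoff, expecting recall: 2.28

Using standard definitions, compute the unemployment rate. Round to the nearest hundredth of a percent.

Employed = 38.82 + 171.29 + 7.09 = 217.20 million (anyone who worked, including part-time for economic reasons, counts as employed).
Unemployed = 4.88 + 2.28 = 7.16 million (jobless and actively searching, or on temporary layoff).
Labor force = 217.20 + 7.16 = 224.36 million.
Unemployment rate = 7.16 / 224.36 = 3.19%.

Unemployment rate ≈ 3.19%.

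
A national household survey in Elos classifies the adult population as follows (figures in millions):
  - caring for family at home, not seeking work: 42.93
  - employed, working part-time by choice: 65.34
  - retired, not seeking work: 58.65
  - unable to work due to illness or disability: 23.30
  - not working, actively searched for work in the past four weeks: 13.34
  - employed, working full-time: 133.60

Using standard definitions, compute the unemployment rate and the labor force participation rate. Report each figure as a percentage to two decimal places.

Employed = 65.34 + 133.60 = 198.94 million.
Unemployed = 13.34 million.
Labor force = 198.94 + 13.34 = 212.28 million.
Not in labor force = 42.93 + 58.65 + 23.30 = 124.88 million (those not working and not actively searching are outside the labor force).
Civilian working-age population = 212.28 + 124.88 = 337.16 million.
Unemployment rate = 13.34 / 212.28 = 6.28%.
Labor force participation rate = 212.28 / 337.16 = 62.96%.

Unemployment rate ≈ 6.28%; labor force participation rate ≈ 62.96%.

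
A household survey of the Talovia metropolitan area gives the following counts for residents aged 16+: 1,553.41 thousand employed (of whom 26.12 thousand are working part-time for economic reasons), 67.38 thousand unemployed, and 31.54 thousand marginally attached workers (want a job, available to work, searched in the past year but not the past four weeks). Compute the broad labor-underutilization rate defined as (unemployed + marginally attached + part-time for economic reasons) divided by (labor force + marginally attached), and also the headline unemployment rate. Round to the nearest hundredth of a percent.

Broad underutilization rate ≈ 7.57%; headline unemployment rate ≈ 4.16%.

Labor force = 1,553.41 + 67.38 = 1,620.79 thousand.
Numerator = 67.38 + 31.54 + 26.12 = 125.04 thousand.
Denominator = 1,620.79 + 31.54 = 1,652.33 thousand.
Broad rate = 125.04 / 1,652.33 = 7.57%.
Headline unemployment rate = 67.38 / 1,620.79 = 4.16%.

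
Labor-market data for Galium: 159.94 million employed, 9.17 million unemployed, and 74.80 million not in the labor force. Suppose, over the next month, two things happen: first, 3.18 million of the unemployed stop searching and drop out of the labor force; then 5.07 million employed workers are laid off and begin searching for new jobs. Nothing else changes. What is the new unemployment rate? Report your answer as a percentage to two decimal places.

New unemployment rate ≈ 6.67%.

Initially, labor force = 159.94 + 9.17 = 169.11 million, so u = 9.17/169.11 = 5.42%.
After the first change, unemployed and labor force both fall by 3.18 → E = 159.94, U = 5.99, labor force = 165.93 million.
After the second change, employed falls and unemployed rises by 5.07; labor force unchanged → E = 154.87, U = 11.06, labor force = 165.93 million.
New unemployment rate = 11.06 / 165.93 = 6.67%.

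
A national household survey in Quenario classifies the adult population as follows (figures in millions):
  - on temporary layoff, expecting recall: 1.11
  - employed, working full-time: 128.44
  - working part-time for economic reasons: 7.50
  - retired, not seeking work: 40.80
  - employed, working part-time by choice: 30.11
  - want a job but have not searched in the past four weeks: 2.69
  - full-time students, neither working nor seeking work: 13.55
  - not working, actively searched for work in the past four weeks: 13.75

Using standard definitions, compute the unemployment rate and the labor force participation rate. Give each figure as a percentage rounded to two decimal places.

Unemployment rate ≈ 8.21%; labor force participation rate ≈ 76.03%.

Employed = 128.44 + 7.50 + 30.11 = 166.05 million (anyone who worked, including part-time for economic reasons, counts as employed).
Unemployed = 1.11 + 13.75 = 14.86 million (jobless and actively searching, or on temporary layoff).
Labor force = 166.05 + 14.86 = 180.91 million.
Not in labor force = 40.80 + 2.69 + 13.55 = 57.04 million (those not working and not actively searching are outside the labor force — including those who want a job but have given up searching).
Civilian working-age population = 180.91 + 57.04 = 237.95 million.
Unemployment rate = 14.86 / 180.91 = 8.21%.
Labor force participation rate = 180.91 / 237.95 = 76.03%.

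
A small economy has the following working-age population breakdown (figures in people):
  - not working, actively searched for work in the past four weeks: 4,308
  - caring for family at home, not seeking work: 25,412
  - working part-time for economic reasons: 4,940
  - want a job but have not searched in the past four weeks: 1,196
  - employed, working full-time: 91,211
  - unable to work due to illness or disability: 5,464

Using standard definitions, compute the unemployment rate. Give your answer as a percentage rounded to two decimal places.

Employed = 4,940 + 91,211 = 96,151 (anyone who worked, including part-time for economic reasons, counts as employed).
Unemployed = 4,308.
Labor force = 96,151 + 4,308 = 100,459.
Unemployment rate = 4,308 / 100,459 = 4.29%.

Unemployment rate ≈ 4.29%.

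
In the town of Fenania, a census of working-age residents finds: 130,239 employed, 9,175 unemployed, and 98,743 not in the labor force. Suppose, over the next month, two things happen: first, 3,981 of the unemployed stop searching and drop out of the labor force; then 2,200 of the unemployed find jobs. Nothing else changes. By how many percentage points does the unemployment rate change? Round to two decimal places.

The unemployment rate changes by −4.37 percentage points.

Initially, labor force = 130,239 + 9,175 = 139,414, so u = 9,175/139,414 = 6.58%.
After the first change, unemployed and labor force both fall by 3,981 → E = 130,239, U = 5,194, labor force = 135,433.
After the second change, unemployed falls and employed rises by 2,200; labor force unchanged → E = 132,439, U = 2,994, labor force = 135,433.
New unemployment rate = 2,994 / 135,433 = 2.21%.
Change = 2.21% − 6.58% = −4.37 percentage points.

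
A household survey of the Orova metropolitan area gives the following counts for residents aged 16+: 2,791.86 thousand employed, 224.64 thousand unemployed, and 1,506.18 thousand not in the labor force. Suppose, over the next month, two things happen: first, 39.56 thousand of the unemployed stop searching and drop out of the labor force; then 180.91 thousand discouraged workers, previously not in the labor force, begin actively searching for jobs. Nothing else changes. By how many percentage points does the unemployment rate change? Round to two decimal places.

Initially, labor force = 2,791.86 + 224.64 = 3,016.50 thousand, so u = 224.64/3,016.50 = 7.45%.
After the first change, unemployed and labor force both fall by 39.56 → E = 2,791.86, U = 185.08, labor force = 2,976.94 thousand.
After the second change, unemployed and labor force both rise by 180.91 → E = 2,791.86, U = 365.99, labor force = 3,157.85 thousand.
New unemployment rate = 365.99 / 3,157.85 = 11.59%.
Change = 11.59% − 7.45% = +4.14 percentage points.

The unemployment rate changes by +4.14 percentage points.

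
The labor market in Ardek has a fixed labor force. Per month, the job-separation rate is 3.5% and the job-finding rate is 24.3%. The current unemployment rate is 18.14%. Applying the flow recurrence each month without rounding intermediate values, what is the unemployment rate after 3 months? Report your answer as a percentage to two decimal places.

Unemployment rate after three months ≈ 14.68%.

With a fixed labor force, u_{t+1} = u_t + s·(1−u_t) − f·u_t = u_t·(1−s−f) + s.
Here 1−s−f = 0.722 and s = 0.035.
u_1 = 0.181400 × 0.722 + 0.035 = 0.165971.
u_2 = 0.165971 × 0.722 + 0.035 = 0.154831.
u_3 = 0.154831 × 0.722 + 0.035 = 0.146788.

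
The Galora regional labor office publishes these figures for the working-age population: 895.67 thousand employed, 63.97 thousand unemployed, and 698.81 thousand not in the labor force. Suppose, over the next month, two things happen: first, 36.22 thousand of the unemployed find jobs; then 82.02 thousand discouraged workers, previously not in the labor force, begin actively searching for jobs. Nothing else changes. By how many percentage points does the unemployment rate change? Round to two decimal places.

Initially, labor force = 895.67 + 63.97 = 959.64 thousand, so u = 63.97/959.64 = 6.67%.
After the first change, unemployed falls and employed rises by 36.22; labor force unchanged → E = 931.89, U = 27.75, labor force = 959.64 thousand.
After the second change, unemployed and labor force both rise by 82.02 → E = 931.89, U = 109.77, labor force = 1,041.66 thousand.
New unemployment rate = 109.77 / 1,041.66 = 10.54%.
Change = 10.54% − 6.67% = +3.87 percentage points.

The unemployment rate changes by +3.87 percentage points.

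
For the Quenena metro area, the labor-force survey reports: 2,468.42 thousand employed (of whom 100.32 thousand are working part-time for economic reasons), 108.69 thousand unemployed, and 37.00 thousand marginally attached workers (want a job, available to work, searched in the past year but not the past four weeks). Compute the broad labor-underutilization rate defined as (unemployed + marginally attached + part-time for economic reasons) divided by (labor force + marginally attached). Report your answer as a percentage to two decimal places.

Broad underutilization rate ≈ 9.41%.

Labor force = 2,468.42 + 108.69 = 2,577.11 thousand.
Numerator = 108.69 + 37.00 + 100.32 = 246.01 thousand.
Denominator = 2,577.11 + 37.00 = 2,614.11 thousand.
Broad rate = 246.01 / 2,614.11 = 9.41%.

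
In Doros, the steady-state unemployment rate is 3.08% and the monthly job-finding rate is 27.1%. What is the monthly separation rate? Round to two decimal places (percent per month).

Separation rate ≈ 0.86% per month.

From u* = s/(s+f): s = u·f/(1−u).
s = 0.0308 × 27.1 / (1 − 0.0308) = 0.8347 / 0.9692 ≈ 0.86% per month.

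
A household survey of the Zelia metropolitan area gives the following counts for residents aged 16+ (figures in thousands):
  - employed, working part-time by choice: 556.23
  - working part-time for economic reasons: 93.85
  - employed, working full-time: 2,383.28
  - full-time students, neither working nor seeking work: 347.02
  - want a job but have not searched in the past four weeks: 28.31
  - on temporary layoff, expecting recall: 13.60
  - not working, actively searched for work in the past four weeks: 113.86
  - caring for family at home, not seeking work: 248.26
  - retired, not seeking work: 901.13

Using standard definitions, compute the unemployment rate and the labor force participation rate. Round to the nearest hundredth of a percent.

Unemployment rate ≈ 4.03%; labor force participation rate ≈ 67.46%.

Employed = 556.23 + 93.85 + 2,383.28 = 3,033.36 thousand (anyone who worked, including part-time for economic reasons, counts as employed).
Unemployed = 13.60 + 113.86 = 127.46 thousand (jobless and actively searching, or on temporary layoff).
Labor force = 3,033.36 + 127.46 = 3,160.82 thousand.
Not in labor force = 347.02 + 28.31 + 248.26 + 901.13 = 1,524.72 thousand (those not working and not actively searching are outside the labor force — including those who want a job but have given up searching).
Civilian working-age population = 3,160.82 + 1,524.72 = 4,685.54 thousand.
Unemployment rate = 127.46 / 3,160.82 = 4.03%.
Labor force participation rate = 3,160.82 / 4,685.54 = 67.46%.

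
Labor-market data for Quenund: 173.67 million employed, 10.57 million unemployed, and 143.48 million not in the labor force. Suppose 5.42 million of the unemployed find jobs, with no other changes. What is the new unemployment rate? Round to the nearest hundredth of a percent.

New unemployment rate ≈ 2.80%.

Initially, labor force = 173.67 + 10.57 = 184.24 million, so u = 10.57/184.24 = 5.74%.
After the change, unemployed falls and employed rises by 5.42; labor force unchanged → E = 179.09, U = 5.15, labor force = 184.24 million.
New unemployment rate = 5.15 / 184.24 = 2.80%.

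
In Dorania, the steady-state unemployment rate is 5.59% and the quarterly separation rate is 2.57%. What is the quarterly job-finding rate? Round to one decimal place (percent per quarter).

From u* = s/(s+f): f = s·(1−u)/u.
f = 2.57 × (1 − 0.0559) / 0.0559 = 2.4263 / 0.0559 ≈ 43.4% per quarter.

Job-finding rate ≈ 43.4% per quarter.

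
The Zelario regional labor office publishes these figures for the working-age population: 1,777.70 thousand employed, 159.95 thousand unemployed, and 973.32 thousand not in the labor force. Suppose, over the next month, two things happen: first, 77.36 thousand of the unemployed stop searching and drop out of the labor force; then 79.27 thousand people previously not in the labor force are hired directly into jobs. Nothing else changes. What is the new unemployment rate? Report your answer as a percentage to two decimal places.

New unemployment rate ≈ 4.26%.

Initially, labor force = 1,777.70 + 159.95 = 1,937.65 thousand, so u = 159.95/1,937.65 = 8.25%.
After the first change, unemployed and labor force both fall by 77.36 → E = 1,777.70, U = 82.59, labor force = 1,860.29 thousand.
After the second change, employed and labor force both rise by 79.27; unemployed unchanged → E = 1,856.97, U = 82.59, labor force = 1,939.56 thousand.
New unemployment rate = 82.59 / 1,939.56 = 4.26%.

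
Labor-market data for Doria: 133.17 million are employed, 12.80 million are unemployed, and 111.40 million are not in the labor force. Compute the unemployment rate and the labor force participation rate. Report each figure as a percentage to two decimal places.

Unemployment rate ≈ 8.77%; labor force participation rate ≈ 56.72%.

Labor force = employed + unemployed = 133.17 + 12.80 = 145.97 million.
Working-age population = 145.97 + 111.40 = 257.37 million.
Unemployment rate = 12.80 / 145.97 = 8.77%.
Labor force participation rate = 145.97 / 257.37 = 56.72%.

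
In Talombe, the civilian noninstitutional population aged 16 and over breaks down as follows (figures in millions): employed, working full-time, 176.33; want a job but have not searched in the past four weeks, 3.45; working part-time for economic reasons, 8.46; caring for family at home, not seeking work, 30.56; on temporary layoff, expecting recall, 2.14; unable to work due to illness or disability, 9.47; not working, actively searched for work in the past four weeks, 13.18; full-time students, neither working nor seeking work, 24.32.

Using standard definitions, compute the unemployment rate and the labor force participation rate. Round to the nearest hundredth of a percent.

Unemployment rate ≈ 7.66%; labor force participation rate ≈ 74.69%.

Employed = 176.33 + 8.46 = 184.79 million (anyone who worked, including part-time for economic reasons, counts as employed).
Unemployed = 2.14 + 13.18 = 15.32 million (jobless and actively searching, or on temporary layoff).
Labor force = 184.79 + 15.32 = 200.11 million.
Not in labor force = 3.45 + 30.56 + 9.47 + 24.32 = 67.80 million (those not working and not actively searching are outside the labor force — including those who want a job but have given up searching).
Civilian working-age population = 200.11 + 67.80 = 267.91 million.
Unemployment rate = 15.32 / 200.11 = 7.66%.
Labor force participation rate = 200.11 / 267.91 = 74.69%.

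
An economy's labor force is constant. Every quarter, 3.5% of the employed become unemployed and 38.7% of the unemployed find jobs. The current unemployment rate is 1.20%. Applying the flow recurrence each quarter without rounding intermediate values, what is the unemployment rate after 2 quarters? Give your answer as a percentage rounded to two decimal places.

Unemployment rate after two quarters ≈ 5.92%.

With a fixed labor force, u_{t+1} = u_t + s·(1−u_t) − f·u_t = u_t·(1−s−f) + s.
Here 1−s−f = 0.578 and s = 0.035.
u_1 = 0.012000 × 0.578 + 0.035 = 0.041936.
u_2 = 0.041936 × 0.578 + 0.035 = 0.059239.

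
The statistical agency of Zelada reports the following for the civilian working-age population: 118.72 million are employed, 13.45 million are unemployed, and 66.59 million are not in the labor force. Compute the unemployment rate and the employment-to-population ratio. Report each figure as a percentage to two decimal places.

Labor force = employed + unemployed = 118.72 + 13.45 = 132.17 million.
Working-age population = 132.17 + 66.59 = 198.76 million.
Unemployment rate = 13.45 / 132.17 = 10.18%.
Employment-population ratio = 118.72 / 198.76 = 59.73%.

Unemployment rate ≈ 10.18%; employment-population ratio ≈ 59.73%.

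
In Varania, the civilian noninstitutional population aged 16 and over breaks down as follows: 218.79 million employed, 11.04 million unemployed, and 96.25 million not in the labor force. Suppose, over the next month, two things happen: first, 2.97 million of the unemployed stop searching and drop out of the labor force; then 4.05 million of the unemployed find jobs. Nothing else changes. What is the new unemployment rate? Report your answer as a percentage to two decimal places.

New unemployment rate ≈ 1.77%.

Initially, labor force = 218.79 + 11.04 = 229.83 million, so u = 11.04/229.83 = 4.80%.
After the first change, unemployed and labor force both fall by 2.97 → E = 218.79, U = 8.07, labor force = 226.86 million.
After the second change, unemployed falls and employed rises by 4.05; labor force unchanged → E = 222.84, U = 4.02, labor force = 226.86 million.
New unemployment rate = 4.02 / 226.86 = 1.77%.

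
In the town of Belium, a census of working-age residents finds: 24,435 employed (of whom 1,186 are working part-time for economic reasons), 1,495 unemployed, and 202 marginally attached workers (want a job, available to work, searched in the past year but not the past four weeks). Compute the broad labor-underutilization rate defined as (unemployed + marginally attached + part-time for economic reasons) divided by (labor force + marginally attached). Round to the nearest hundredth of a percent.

Labor force = 24,435 + 1,495 = 25,930.
Numerator = 1,495 + 202 + 1,186 = 2,883.
Denominator = 25,930 + 202 = 26,132.
Broad rate = 2,883 / 26,132 = 11.03%.

Broad underutilization rate ≈ 11.03%.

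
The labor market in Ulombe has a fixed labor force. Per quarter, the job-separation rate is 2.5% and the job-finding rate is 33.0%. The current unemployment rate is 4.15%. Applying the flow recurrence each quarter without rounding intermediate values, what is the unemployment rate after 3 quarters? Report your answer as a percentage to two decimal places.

With a fixed labor force, u_{t+1} = u_t + s·(1−u_t) − f·u_t = u_t·(1−s−f) + s.
Here 1−s−f = 0.645 and s = 0.025.
u_1 = 0.041500 × 0.645 + 0.025 = 0.051768.
u_2 = 0.051768 × 0.645 + 0.025 = 0.058390.
u_3 = 0.058390 × 0.645 + 0.025 = 0.062662.

Unemployment rate after three quarters ≈ 6.27%.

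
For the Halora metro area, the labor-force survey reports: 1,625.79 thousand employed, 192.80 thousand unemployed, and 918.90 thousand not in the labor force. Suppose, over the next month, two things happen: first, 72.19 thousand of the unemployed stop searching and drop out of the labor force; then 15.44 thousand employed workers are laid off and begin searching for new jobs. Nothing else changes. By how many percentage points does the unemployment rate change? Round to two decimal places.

The unemployment rate changes by −2.81 percentage points.

Initially, labor force = 1,625.79 + 192.80 = 1,818.59 thousand, so u = 192.80/1,818.59 = 10.60%.
After the first change, unemployed and labor force both fall by 72.19 → E = 1,625.79, U = 120.61, labor force = 1,746.40 thousand.
After the second change, employed falls and unemployed rises by 15.44; labor force unchanged → E = 1,610.35, U = 136.05, labor force = 1,746.40 thousand.
New unemployment rate = 136.05 / 1,746.40 = 7.79%.
Change = 7.79% − 10.60% = −2.81 percentage points.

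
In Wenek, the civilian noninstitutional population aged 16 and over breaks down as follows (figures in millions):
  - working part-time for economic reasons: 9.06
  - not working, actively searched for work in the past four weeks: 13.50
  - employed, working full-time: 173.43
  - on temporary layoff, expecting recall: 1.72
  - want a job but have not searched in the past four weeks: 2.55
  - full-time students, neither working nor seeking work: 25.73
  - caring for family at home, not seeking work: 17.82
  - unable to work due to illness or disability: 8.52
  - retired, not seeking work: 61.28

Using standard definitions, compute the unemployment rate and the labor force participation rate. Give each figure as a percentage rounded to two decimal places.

Unemployment rate ≈ 7.70%; labor force participation rate ≈ 63.04%.

Employed = 9.06 + 173.43 = 182.49 million (anyone who worked, including part-time for economic reasons, counts as employed).
Unemployed = 13.50 + 1.72 = 15.22 million (jobless and actively searching, or on temporary layoff).
Labor force = 182.49 + 15.22 = 197.71 million.
Not in labor force = 2.55 + 25.73 + 17.82 + 8.52 + 61.28 = 115.90 million (those not working and not actively searching are outside the labor force — including those who want a job but have given up searching).
Civilian working-age population = 197.71 + 115.90 = 313.61 million.
Unemployment rate = 15.22 / 197.71 = 7.70%.
Labor force participation rate = 197.71 / 313.61 = 63.04%.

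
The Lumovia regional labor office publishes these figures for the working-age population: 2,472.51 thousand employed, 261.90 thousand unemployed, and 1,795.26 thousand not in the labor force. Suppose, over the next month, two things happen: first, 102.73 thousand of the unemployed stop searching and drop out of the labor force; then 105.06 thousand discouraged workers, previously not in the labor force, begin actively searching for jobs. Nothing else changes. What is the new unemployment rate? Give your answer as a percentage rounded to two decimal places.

New unemployment rate ≈ 9.65%.

Initially, labor force = 2,472.51 + 261.90 = 2,734.41 thousand, so u = 261.90/2,734.41 = 9.58%.
After the first change, unemployed and labor force both fall by 102.73 → E = 2,472.51, U = 159.17, labor force = 2,631.68 thousand.
After the second change, unemployed and labor force both rise by 105.06 → E = 2,472.51, U = 264.23, labor force = 2,736.74 thousand.
New unemployment rate = 264.23 / 2,736.74 = 9.65%.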